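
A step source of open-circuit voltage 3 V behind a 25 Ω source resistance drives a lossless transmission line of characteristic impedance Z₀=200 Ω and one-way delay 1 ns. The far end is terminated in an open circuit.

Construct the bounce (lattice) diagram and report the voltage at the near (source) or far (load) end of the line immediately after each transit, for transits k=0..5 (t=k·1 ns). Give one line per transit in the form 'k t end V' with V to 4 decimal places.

0 0 source 2.6667
1 1 load 5.3333
2 2 source 3.2593
3 3 load 1.1852
4 4 source 2.7984
5 5 load 4.4115

Γ_L=1.000000, Γ_S=-0.777778; launch V₁=3·200/225=2.666667
k=0 src: V=2.6667
k=1 load: inc=2.666667, refl=2.666667·1.000000=2.6667; V=0.000000+2.666667+2.666667=5.3333
k=2 src: inc=2.666667, refl=2.666667·-0.777778=-2.0741; V=2.666667+2.666667+-2.074074=3.2593
k=3 load: inc=-2.074074, refl=-2.074074·1.000000=-2.0741; V=5.333333+-2.074074+-2.074074=1.1852
k=4 src: inc=-2.074074, refl=-2.074074·-0.777778=1.6132; V=3.259259+-2.074074+1.613169=2.7984
k=5 load: inc=1.613169, refl=1.613169·1.000000=1.6132; V=1.185185+1.613169+1.613169=4.4115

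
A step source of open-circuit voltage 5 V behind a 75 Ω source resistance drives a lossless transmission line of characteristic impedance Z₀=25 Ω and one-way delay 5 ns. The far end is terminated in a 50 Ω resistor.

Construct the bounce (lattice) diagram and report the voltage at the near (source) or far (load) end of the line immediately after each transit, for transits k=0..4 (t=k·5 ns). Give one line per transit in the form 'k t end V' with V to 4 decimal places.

Γ_L=0.333333, Γ_S=0.500000; launch V₁=5·25/100=1.250000
k=0 src: V=1.2500
k=1 load: inc=1.250000, refl=1.250000·0.333333=0.4167; V=0.000000+1.250000+0.416667=1.6667
k=2 src: inc=0.416667, refl=0.416667·0.500000=0.2083; V=1.250000+0.416667+0.208333=1.8750
k=3 load: inc=0.208333, refl=0.208333·0.333333=0.0694; V=1.666667+0.208333+0.069444=1.9444
k=4 src: inc=0.069444, refl=0.069444·0.500000=0.0347; V=1.875000+0.069444+0.034722=1.9792

0 0 source 1.2500
1 5 load 1.6667
2 10 source 1.8750
3 15 load 1.9444
4 20 source 1.9792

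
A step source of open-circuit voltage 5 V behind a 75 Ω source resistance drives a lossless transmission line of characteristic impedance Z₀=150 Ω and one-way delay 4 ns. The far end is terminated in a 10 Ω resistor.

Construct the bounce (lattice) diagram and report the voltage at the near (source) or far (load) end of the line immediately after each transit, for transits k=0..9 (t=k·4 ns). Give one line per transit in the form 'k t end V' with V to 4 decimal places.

0 0 source 3.3333
1 4 load 0.4167
2 8 source 1.3889
3 12 load 0.5382
4 16 source 0.8218
5 20 load 0.5736
6 24 source 0.6563
7 28 load 0.5840
8 32 source 0.6081
9 36 load 0.5870

Γ_L=-0.875000, Γ_S=-0.333333; launch V₁=5·150/225=3.333333
k=0 src: V=3.3333
k=1 load: inc=3.333333, refl=3.333333·-0.875000=-2.9167; V=0.000000+3.333333+-2.916667=0.4167
k=2 src: inc=-2.916667, refl=-2.916667·-0.333333=0.9722; V=3.333333+-2.916667+0.972222=1.3889
k=3 load: inc=0.972222, refl=0.972222·-0.875000=-0.8507; V=0.416667+0.972222+-0.850694=0.5382
k=4 src: inc=-0.850694, refl=-0.850694·-0.333333=0.2836; V=1.388889+-0.850694+0.283565=0.8218
k=5 load: inc=0.283565, refl=0.283565·-0.875000=-0.2481; V=0.538194+0.283565+-0.248119=0.5736
k=6 src: inc=-0.248119, refl=-0.248119·-0.333333=0.0827; V=0.821759+-0.248119+0.082706=0.6563
k=7 load: inc=0.082706, refl=0.082706·-0.875000=-0.0724; V=0.573640+0.082706+-0.072368=0.5840
k=8 src: inc=-0.072368, refl=-0.072368·-0.333333=0.0241; V=0.656346+-0.072368+0.024123=0.6081
k=9 load: inc=0.024123, refl=0.024123·-0.875000=-0.0211; V=0.583978+0.024123+-0.021107=0.5870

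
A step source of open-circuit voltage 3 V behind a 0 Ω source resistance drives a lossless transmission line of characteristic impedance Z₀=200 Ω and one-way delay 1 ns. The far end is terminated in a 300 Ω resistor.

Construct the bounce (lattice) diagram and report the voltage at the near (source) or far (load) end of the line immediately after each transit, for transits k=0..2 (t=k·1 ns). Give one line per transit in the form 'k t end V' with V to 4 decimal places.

0 0 source 3.0000
1 1 load 3.6000
2 2 source 3.0000

Γ_L=0.200000, Γ_S=-1.000000; launch V₁=3·200/200=3.000000
k=0 src: V=3.0000
k=1 load: inc=3.000000, refl=3.000000·0.200000=0.6000; V=0.000000+3.000000+0.600000=3.6000
k=2 src: inc=0.600000, refl=0.600000·-1.000000=-0.6000; V=3.000000+0.600000+-0.600000=3.0000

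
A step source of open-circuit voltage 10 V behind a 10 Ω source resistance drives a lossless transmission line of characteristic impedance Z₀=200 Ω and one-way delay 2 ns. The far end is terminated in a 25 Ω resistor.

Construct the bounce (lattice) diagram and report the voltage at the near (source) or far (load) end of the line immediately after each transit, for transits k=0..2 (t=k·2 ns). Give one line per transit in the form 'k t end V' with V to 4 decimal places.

Γ_L=-0.777778, Γ_S=-0.904762; launch V₁=10·200/210=9.523810
k=0 src: V=9.5238
k=1 load: inc=9.523810, refl=9.523810·-0.777778=-7.4074; V=0.000000+9.523810+-7.407407=2.1164
k=2 src: inc=-7.407407, refl=-7.407407·-0.904762=6.7019; V=9.523810+-7.407407+6.701940=8.8183

0 0 source 9.5238
1 2 load 2.1164
2 4 source 8.8183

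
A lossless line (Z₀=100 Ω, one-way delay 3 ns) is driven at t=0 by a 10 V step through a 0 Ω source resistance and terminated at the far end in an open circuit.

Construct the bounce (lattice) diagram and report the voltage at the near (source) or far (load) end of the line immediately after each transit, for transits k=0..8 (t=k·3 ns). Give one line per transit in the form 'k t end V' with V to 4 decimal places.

Γ_L=1.000000, Γ_S=-1.000000; launch V₁=10·100/100=10.000000
k=0 src: V=10.0000
k=1 load: inc=10.000000, refl=10.000000·1.000000=10.0000; V=0.000000+10.000000+10.000000=20.0000
k=2 src: inc=10.000000, refl=10.000000·-1.000000=-10.0000; V=10.000000+10.000000+-10.000000=10.0000
k=3 load: inc=-10.000000, refl=-10.000000·1.000000=-10.0000; V=20.000000+-10.000000+-10.000000=0.0000
k=4 src: inc=-10.000000, refl=-10.000000·-1.000000=10.0000; V=10.000000+-10.000000+10.000000=10.0000
k=5 load: inc=10.000000, refl=10.000000·1.000000=10.0000; V=0.000000+10.000000+10.000000=20.0000
k=6 src: inc=10.000000, refl=10.000000·-1.000000=-10.0000; V=10.000000+10.000000+-10.000000=10.0000
k=7 load: inc=-10.000000, refl=-10.000000·1.000000=-10.0000; V=20.000000+-10.000000+-10.000000=0.0000
k=8 src: inc=-10.000000, refl=-10.000000·-1.000000=10.0000; V=10.000000+-10.000000+10.000000=10.0000

0 0 source 10.0000
1 3 load 20.0000
2 6 source 10.0000
3 9 load 0.0000
4 12 source 10.0000
5 15 load 20.0000
6 18 source 10.0000
7 21 load 0.0000
8 24 source 10.0000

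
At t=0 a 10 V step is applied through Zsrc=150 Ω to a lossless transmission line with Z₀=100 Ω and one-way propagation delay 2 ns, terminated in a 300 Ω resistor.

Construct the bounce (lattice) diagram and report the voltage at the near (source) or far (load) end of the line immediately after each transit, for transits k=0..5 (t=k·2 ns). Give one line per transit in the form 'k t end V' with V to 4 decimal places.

Γ_L=0.500000, Γ_S=0.200000; launch V₁=10·100/250=4.000000
k=0 src: V=4.0000
k=1 load: inc=4.000000, refl=4.000000·0.500000=2.0000; V=0.000000+4.000000+2.000000=6.0000
k=2 src: inc=2.000000, refl=2.000000·0.200000=0.4000; V=4.000000+2.000000+0.400000=6.4000
k=3 load: inc=0.400000, refl=0.400000·0.500000=0.2000; V=6.000000+0.400000+0.200000=6.6000
k=4 src: inc=0.200000, refl=0.200000·0.200000=0.0400; V=6.400000+0.200000+0.040000=6.6400
k=5 load: inc=0.040000, refl=0.040000·0.500000=0.0200; V=6.600000+0.040000+0.020000=6.6600

0 0 source 4.0000
1 2 load 6.0000
2 4 source 6.4000
3 6 load 6.6000
4 8 source 6.6400
5 10 load 6.6600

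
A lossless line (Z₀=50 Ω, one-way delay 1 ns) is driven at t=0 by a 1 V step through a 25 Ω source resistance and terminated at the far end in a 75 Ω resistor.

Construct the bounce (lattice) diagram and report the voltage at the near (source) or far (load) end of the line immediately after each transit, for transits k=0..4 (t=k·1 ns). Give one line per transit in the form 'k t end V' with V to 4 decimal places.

0 0 source 0.6667
1 1 load 0.8000
2 2 source 0.7556
3 3 load 0.7467
4 4 source 0.7496

Γ_L=0.200000, Γ_S=-0.333333; launch V₁=1·50/75=0.666667
k=0 src: V=0.6667
k=1 load: inc=0.666667, refl=0.666667·0.200000=0.1333; V=0.000000+0.666667+0.133333=0.8000
k=2 src: inc=0.133333, refl=0.133333·-0.333333=-0.0444; V=0.666667+0.133333+-0.044444=0.7556
k=3 load: inc=-0.044444, refl=-0.044444·0.200000=-0.0089; V=0.800000+-0.044444+-0.008889=0.7467
k=4 src: inc=-0.008889, refl=-0.008889·-0.333333=0.0030; V=0.755556+-0.008889+0.002963=0.7496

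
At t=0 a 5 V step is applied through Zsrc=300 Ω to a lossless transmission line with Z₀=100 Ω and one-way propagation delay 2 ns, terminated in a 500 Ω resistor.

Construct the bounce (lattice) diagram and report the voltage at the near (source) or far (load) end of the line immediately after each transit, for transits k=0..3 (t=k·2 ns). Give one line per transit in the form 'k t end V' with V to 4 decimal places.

0 0 source 1.2500
1 2 load 2.0833
2 4 source 2.5000
3 6 load 2.7778

Γ_L=0.666667, Γ_S=0.500000; launch V₁=5·100/400=1.250000
k=0 src: V=1.2500
k=1 load: inc=1.250000, refl=1.250000·0.666667=0.8333; V=0.000000+1.250000+0.833333=2.0833
k=2 src: inc=0.833333, refl=0.833333·0.500000=0.4167; V=1.250000+0.833333+0.416667=2.5000
k=3 load: inc=0.416667, refl=0.416667·0.666667=0.2778; V=2.083333+0.416667+0.277778=2.7778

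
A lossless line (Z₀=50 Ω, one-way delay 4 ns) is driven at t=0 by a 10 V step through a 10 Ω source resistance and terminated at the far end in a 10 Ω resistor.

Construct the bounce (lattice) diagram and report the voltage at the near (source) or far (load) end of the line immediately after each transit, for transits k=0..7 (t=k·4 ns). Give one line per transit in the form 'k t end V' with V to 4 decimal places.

0 0 source 8.3333
1 4 load 2.7778
2 8 source 6.4815
3 12 load 4.0123
4 16 source 5.6584
5 20 load 4.5610
6 24 source 5.2926
7 28 load 4.8049

Γ_L=-0.666667, Γ_S=-0.666667; launch V₁=10·50/60=8.333333
k=0 src: V=8.3333
k=1 load: inc=8.333333, refl=8.333333·-0.666667=-5.5556; V=0.000000+8.333333+-5.555556=2.7778
k=2 src: inc=-5.555556, refl=-5.555556·-0.666667=3.7037; V=8.333333+-5.555556+3.703704=6.4815
k=3 load: inc=3.703704, refl=3.703704·-0.666667=-2.4691; V=2.777778+3.703704+-2.469136=4.0123
k=4 src: inc=-2.469136, refl=-2.469136·-0.666667=1.6461; V=6.481481+-2.469136+1.646091=5.6584
k=5 load: inc=1.646091, refl=1.646091·-0.666667=-1.0974; V=4.012346+1.646091+-1.097394=4.5610
k=6 src: inc=-1.097394, refl=-1.097394·-0.666667=0.7316; V=5.658436+-1.097394+0.731596=5.2926
k=7 load: inc=0.731596, refl=0.731596·-0.666667=-0.4877; V=4.561043+0.731596+-0.487731=4.8049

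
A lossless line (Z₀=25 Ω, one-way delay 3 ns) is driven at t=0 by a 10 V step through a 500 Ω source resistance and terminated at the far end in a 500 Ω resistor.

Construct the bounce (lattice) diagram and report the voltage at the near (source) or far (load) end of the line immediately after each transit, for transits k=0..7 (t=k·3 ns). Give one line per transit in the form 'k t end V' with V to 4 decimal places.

0 0 source 0.4762
1 3 load 0.9070
2 6 source 1.2968
3 9 load 1.6495
4 12 source 1.9686
5 15 load 2.2573
6 18 source 2.5185
7 21 load 2.7549

Γ_L=0.904762, Γ_S=0.904762; launch V₁=10·25/525=0.476190
k=0 src: V=0.4762
k=1 load: inc=0.476190, refl=0.476190·0.904762=0.4308; V=0.000000+0.476190+0.430839=0.9070
k=2 src: inc=0.430839, refl=0.430839·0.904762=0.3898; V=0.476190+0.430839+0.389807=1.2968
k=3 load: inc=0.389807, refl=0.389807·0.904762=0.3527; V=0.907029+0.389807+0.352682=1.6495
k=4 src: inc=0.352682, refl=0.352682·0.904762=0.3191; V=1.296836+0.352682+0.319093=1.9686
k=5 load: inc=0.319093, refl=0.319093·0.904762=0.2887; V=1.649518+0.319093+0.288704=2.2573
k=6 src: inc=0.288704, refl=0.288704·0.904762=0.2612; V=1.968612+0.288704+0.261208=2.5185
k=7 load: inc=0.261208, refl=0.261208·0.904762=0.2363; V=2.257316+0.261208+0.236331=2.7549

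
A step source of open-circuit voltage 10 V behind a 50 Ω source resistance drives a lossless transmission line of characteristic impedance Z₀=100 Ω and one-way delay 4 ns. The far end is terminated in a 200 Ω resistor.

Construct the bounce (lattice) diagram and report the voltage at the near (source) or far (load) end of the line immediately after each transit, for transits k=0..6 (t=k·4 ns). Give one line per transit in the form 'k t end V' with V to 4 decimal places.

Γ_L=0.333333, Γ_S=-0.333333; launch V₁=10·100/150=6.666667
k=0 src: V=6.6667
k=1 load: inc=6.666667, refl=6.666667·0.333333=2.2222; V=0.000000+6.666667+2.222222=8.8889
k=2 src: inc=2.222222, refl=2.222222·-0.333333=-0.7407; V=6.666667+2.222222+-0.740741=8.1481
k=3 load: inc=-0.740741, refl=-0.740741·0.333333=-0.2469; V=8.888889+-0.740741+-0.246914=7.9012
k=4 src: inc=-0.246914, refl=-0.246914·-0.333333=0.0823; V=8.148148+-0.246914+0.082305=7.9835
k=5 load: inc=0.082305, refl=0.082305·0.333333=0.0274; V=7.901235+0.082305+0.027435=8.0110
k=6 src: inc=0.027435, refl=0.027435·-0.333333=-0.0091; V=7.983539+0.027435+-0.009145=8.0018

0 0 source 6.6667
1 4 load 8.8889
2 8 source 8.1481
3 12 load 7.9012
4 16 source 7.9835
5 20 load 8.0110
6 24 source 8.0018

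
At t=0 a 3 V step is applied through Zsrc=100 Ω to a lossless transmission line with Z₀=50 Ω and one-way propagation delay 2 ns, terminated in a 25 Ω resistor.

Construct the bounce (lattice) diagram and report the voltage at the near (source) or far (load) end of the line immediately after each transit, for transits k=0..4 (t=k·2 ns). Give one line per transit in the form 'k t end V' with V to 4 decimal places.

0 0 source 1.0000
1 2 load 0.6667
2 4 source 0.5556
3 6 load 0.5926
4 8 source 0.6049

Γ_L=-0.333333, Γ_S=0.333333; launch V₁=3·50/150=1.000000
k=0 src: V=1.0000
k=1 load: inc=1.000000, refl=1.000000·-0.333333=-0.3333; V=0.000000+1.000000+-0.333333=0.6667
k=2 src: inc=-0.333333, refl=-0.333333·0.333333=-0.1111; V=1.000000+-0.333333+-0.111111=0.5556
k=3 load: inc=-0.111111, refl=-0.111111·-0.333333=0.0370; V=0.666667+-0.111111+0.037037=0.5926
k=4 src: inc=0.037037, refl=0.037037·0.333333=0.0123; V=0.555556+0.037037+0.012346=0.6049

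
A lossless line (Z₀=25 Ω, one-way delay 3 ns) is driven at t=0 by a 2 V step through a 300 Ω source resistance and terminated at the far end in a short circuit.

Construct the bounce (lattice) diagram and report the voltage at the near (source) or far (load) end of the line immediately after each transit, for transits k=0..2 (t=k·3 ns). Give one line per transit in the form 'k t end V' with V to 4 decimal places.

Γ_L=-1.000000, Γ_S=0.846154; launch V₁=2·25/325=0.153846
k=0 src: V=0.1538
k=1 load: inc=0.153846, refl=0.153846·-1.000000=-0.1538; V=0.000000+0.153846+-0.153846=0.0000
k=2 src: inc=-0.153846, refl=-0.153846·0.846154=-0.1302; V=0.153846+-0.153846+-0.130178=-0.1302

0 0 source 0.1538
1 3 load 0.0000
2 6 source -0.1302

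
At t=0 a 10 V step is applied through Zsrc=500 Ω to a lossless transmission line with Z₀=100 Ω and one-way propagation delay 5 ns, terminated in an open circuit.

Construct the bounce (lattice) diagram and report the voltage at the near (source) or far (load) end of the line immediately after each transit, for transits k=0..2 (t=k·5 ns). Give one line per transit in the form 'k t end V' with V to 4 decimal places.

0 0 source 1.6667
1 5 load 3.3333
2 10 source 4.4444

Γ_L=1.000000, Γ_S=0.666667; launch V₁=10·100/600=1.666667
k=0 src: V=1.6667
k=1 load: inc=1.666667, refl=1.666667·1.000000=1.6667; V=0.000000+1.666667+1.666667=3.3333
k=2 src: inc=1.666667, refl=1.666667·0.666667=1.1111; V=1.666667+1.666667+1.111111=4.4444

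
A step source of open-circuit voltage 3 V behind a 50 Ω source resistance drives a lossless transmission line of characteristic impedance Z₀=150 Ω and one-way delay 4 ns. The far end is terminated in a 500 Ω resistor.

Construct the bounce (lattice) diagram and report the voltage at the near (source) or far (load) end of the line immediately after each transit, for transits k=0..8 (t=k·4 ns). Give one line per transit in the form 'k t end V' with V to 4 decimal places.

0 0 source 2.2500
1 4 load 3.4615
2 8 source 2.8558
3 12 load 2.5296
4 16 source 2.6927
5 20 load 2.7805
6 24 source 2.7366
7 28 load 2.7129
8 32 source 2.7248

Γ_L=0.538462, Γ_S=-0.500000; launch V₁=3·150/200=2.250000
k=0 src: V=2.2500
k=1 load: inc=2.250000, refl=2.250000·0.538462=1.2115; V=0.000000+2.250000+1.211538=3.4615
k=2 src: inc=1.211538, refl=1.211538·-0.500000=-0.6058; V=2.250000+1.211538+-0.605769=2.8558
k=3 load: inc=-0.605769, refl=-0.605769·0.538462=-0.3262; V=3.461538+-0.605769+-0.326183=2.5296
k=4 src: inc=-0.326183, refl=-0.326183·-0.500000=0.1631; V=2.855769+-0.326183+0.163092=2.6927
k=5 load: inc=0.163092, refl=0.163092·0.538462=0.0878; V=2.529586+0.163092+0.087819=2.7805
k=6 src: inc=0.087819, refl=0.087819·-0.500000=-0.0439; V=2.692678+0.087819+-0.043909=2.7366
k=7 load: inc=-0.043909, refl=-0.043909·0.538462=-0.0236; V=2.780496+-0.043909+-0.023643=2.7129
k=8 src: inc=-0.023643, refl=-0.023643·-0.500000=0.0118; V=2.736587+-0.023643+0.011822=2.7248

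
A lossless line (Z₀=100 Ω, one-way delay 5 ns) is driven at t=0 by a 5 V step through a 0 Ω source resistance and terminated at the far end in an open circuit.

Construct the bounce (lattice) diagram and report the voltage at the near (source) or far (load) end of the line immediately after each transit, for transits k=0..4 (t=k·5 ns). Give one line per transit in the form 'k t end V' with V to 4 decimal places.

0 0 source 5.0000
1 5 load 10.0000
2 10 source 5.0000
3 15 load 0.0000
4 20 source 5.0000

Γ_L=1.000000, Γ_S=-1.000000; launch V₁=5·100/100=5.000000
k=0 src: V=5.0000
k=1 load: inc=5.000000, refl=5.000000·1.000000=5.0000; V=0.000000+5.000000+5.000000=10.0000
k=2 src: inc=5.000000, refl=5.000000·-1.000000=-5.0000; V=5.000000+5.000000+-5.000000=5.0000
k=3 load: inc=-5.000000, refl=-5.000000·1.000000=-5.0000; V=10.000000+-5.000000+-5.000000=0.0000
k=4 src: inc=-5.000000, refl=-5.000000·-1.000000=5.0000; V=5.000000+-5.000000+5.000000=5.0000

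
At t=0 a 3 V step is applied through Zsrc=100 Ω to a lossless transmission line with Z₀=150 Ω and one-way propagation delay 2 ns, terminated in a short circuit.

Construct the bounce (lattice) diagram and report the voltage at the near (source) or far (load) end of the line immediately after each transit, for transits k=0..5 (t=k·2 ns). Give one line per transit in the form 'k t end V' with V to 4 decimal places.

Γ_L=-1.000000, Γ_S=-0.200000; launch V₁=3·150/250=1.800000
k=0 src: V=1.8000
k=1 load: inc=1.800000, refl=1.800000·-1.000000=-1.8000; V=0.000000+1.800000+-1.800000=0.0000
k=2 src: inc=-1.800000, refl=-1.800000·-0.200000=0.3600; V=1.800000+-1.800000+0.360000=0.3600
k=3 load: inc=0.360000, refl=0.360000·-1.000000=-0.3600; V=0.000000+0.360000+-0.360000=0.0000
k=4 src: inc=-0.360000, refl=-0.360000·-0.200000=0.0720; V=0.360000+-0.360000+0.072000=0.0720
k=5 load: inc=0.072000, refl=0.072000·-1.000000=-0.0720; V=0.000000+0.072000+-0.072000=0.0000

0 0 source 1.8000
1 2 load 0.0000
2 4 source 0.3600
3 6 load 0.0000
4 8 source 0.0720
5 10 load 0.0000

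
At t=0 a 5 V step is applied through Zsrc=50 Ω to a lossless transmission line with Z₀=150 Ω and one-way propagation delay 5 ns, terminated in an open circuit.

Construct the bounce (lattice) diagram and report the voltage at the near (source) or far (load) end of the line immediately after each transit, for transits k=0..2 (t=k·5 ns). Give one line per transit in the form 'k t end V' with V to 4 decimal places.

0 0 source 3.7500
1 5 load 7.5000
2 10 source 5.6250

Γ_L=1.000000, Γ_S=-0.500000; launch V₁=5·150/200=3.750000
k=0 src: V=3.7500
k=1 load: inc=3.750000, refl=3.750000·1.000000=3.7500; V=0.000000+3.750000+3.750000=7.5000
k=2 src: inc=3.750000, refl=3.750000·-0.500000=-1.8750; V=3.750000+3.750000+-1.875000=5.6250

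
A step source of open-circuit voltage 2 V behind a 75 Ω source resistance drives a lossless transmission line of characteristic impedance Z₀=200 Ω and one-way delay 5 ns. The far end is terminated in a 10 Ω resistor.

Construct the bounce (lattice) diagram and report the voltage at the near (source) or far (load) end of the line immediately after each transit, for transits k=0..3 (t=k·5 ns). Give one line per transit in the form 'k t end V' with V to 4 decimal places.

0 0 source 1.4545
1 5 load 0.1385
2 10 source 0.7367
3 15 load 0.1955

Γ_L=-0.904762, Γ_S=-0.454545; launch V₁=2·200/275=1.454545
k=0 src: V=1.4545
k=1 load: inc=1.454545, refl=1.454545·-0.904762=-1.3160; V=0.000000+1.454545+-1.316017=0.1385
k=2 src: inc=-1.316017, refl=-1.316017·-0.454545=0.5982; V=1.454545+-1.316017+0.598190=0.7367
k=3 load: inc=0.598190, refl=0.598190·-0.904762=-0.5412; V=0.138528+0.598190+-0.541219=0.1955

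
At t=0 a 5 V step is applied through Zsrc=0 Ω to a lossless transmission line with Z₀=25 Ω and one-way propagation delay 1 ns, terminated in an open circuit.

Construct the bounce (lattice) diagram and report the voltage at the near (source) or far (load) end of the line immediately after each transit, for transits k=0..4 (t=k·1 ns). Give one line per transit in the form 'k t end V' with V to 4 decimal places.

0 0 source 5.0000
1 1 load 10.0000
2 2 source 5.0000
3 3 load 0.0000
4 4 source 5.0000

Γ_L=1.000000, Γ_S=-1.000000; launch V₁=5·25/25=5.000000
k=0 src: V=5.0000
k=1 load: inc=5.000000, refl=5.000000·1.000000=5.0000; V=0.000000+5.000000+5.000000=10.0000
k=2 src: inc=5.000000, refl=5.000000·-1.000000=-5.0000; V=5.000000+5.000000+-5.000000=5.0000
k=3 load: inc=-5.000000, refl=-5.000000·1.000000=-5.0000; V=10.000000+-5.000000+-5.000000=0.0000
k=4 src: inc=-5.000000, refl=-5.000000·-1.000000=5.0000; V=5.000000+-5.000000+5.000000=5.0000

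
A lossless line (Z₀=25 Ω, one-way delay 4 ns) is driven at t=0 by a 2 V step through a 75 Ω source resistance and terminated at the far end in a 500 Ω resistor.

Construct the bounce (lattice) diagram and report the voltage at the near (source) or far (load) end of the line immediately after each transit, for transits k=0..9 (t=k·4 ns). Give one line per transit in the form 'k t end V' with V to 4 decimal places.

Γ_L=0.904762, Γ_S=0.500000; launch V₁=2·25/100=0.500000
k=0 src: V=0.5000
k=1 load: inc=0.500000, refl=0.500000·0.904762=0.4524; V=0.000000+0.500000+0.452381=0.9524
k=2 src: inc=0.452381, refl=0.452381·0.500000=0.2262; V=0.500000+0.452381+0.226190=1.1786
k=3 load: inc=0.226190, refl=0.226190·0.904762=0.2046; V=0.952381+0.226190+0.204649=1.3832
k=4 src: inc=0.204649, refl=0.204649·0.500000=0.1023; V=1.178571+0.204649+0.102324=1.4855
k=5 load: inc=0.102324, refl=0.102324·0.904762=0.0926; V=1.383220+0.102324+0.092579=1.5781
k=6 src: inc=0.092579, refl=0.092579·0.500000=0.0463; V=1.485544+0.092579+0.046290=1.6244
k=7 load: inc=0.046290, refl=0.046290·0.904762=0.0419; V=1.578123+0.046290+0.041881=1.6663
k=8 src: inc=0.041881, refl=0.041881·0.500000=0.0209; V=1.624413+0.041881+0.020941=1.6872
k=9 load: inc=0.020941, refl=0.020941·0.904762=0.0189; V=1.666294+0.020941+0.018946=1.7062

0 0 source 0.5000
1 4 load 0.9524
2 8 source 1.1786
3 12 load 1.3832
4 16 source 1.4855
5 20 load 1.5781
6 24 source 1.6244
7 28 load 1.6663
8 32 source 1.6872
9 36 load 1.7062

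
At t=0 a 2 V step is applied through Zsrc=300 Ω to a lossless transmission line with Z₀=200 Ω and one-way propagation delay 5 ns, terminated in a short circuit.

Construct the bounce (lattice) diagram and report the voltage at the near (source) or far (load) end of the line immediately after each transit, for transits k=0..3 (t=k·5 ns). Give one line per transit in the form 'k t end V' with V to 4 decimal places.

0 0 source 0.8000
1 5 load 0.0000
2 10 source -0.1600
3 15 load 0.0000

Γ_L=-1.000000, Γ_S=0.200000; launch V₁=2·200/500=0.800000
k=0 src: V=0.8000
k=1 load: inc=0.800000, refl=0.800000·-1.000000=-0.8000; V=0.000000+0.800000+-0.800000=0.0000
k=2 src: inc=-0.800000, refl=-0.800000·0.200000=-0.1600; V=0.800000+-0.800000+-0.160000=-0.1600
k=3 load: inc=-0.160000, refl=-0.160000·-1.000000=0.1600; V=0.000000+-0.160000+0.160000=0.0000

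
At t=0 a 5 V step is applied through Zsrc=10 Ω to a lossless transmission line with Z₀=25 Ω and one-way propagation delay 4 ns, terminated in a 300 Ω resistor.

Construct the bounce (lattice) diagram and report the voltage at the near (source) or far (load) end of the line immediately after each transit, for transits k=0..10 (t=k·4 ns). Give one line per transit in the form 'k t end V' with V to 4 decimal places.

0 0 source 3.5714
1 4 load 6.5934
2 8 source 5.2983
3 12 load 4.2024
4 16 source 4.6721
5 20 load 5.0695
6 24 source 4.8991
7 28 load 4.7550
8 32 source 4.8168
9 36 load 4.8691
10 40 source 4.8467

Γ_L=0.846154, Γ_S=-0.428571; launch V₁=5·25/35=3.571429
k=0 src: V=3.5714
k=1 load: inc=3.571429, refl=3.571429·0.846154=3.0220; V=0.000000+3.571429+3.021978=6.5934
k=2 src: inc=3.021978, refl=3.021978·-0.428571=-1.2951; V=3.571429+3.021978+-1.295133=5.2983
k=3 load: inc=-1.295133, refl=-1.295133·0.846154=-1.0959; V=6.593407+-1.295133+-1.095882=4.2024
k=4 src: inc=-1.095882, refl=-1.095882·-0.428571=0.4697; V=5.298273+-1.095882+0.469664=4.6721
k=5 load: inc=0.469664, refl=0.469664·0.846154=0.3974; V=4.202391+0.469664+0.397408=5.0695
k=6 src: inc=0.397408, refl=0.397408·-0.428571=-0.1703; V=4.672055+0.397408+-0.170318=4.8991
k=7 load: inc=-0.170318, refl=-0.170318·0.846154=-0.1441; V=5.069463+-0.170318+-0.144115=4.7550
k=8 src: inc=-0.144115, refl=-0.144115·-0.428571=0.0618; V=4.899145+-0.144115+0.061764=4.8168
k=9 load: inc=0.061764, refl=0.061764·0.846154=0.0523; V=4.755030+0.061764+0.052261=4.8691
k=10 src: inc=0.052261, refl=0.052261·-0.428571=-0.0224; V=4.816794+0.052261+-0.022398=4.8467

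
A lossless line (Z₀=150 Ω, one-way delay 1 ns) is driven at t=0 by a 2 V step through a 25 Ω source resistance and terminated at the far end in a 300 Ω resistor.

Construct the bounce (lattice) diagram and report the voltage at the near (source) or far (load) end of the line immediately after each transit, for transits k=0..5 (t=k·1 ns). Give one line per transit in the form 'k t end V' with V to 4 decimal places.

Γ_L=0.333333, Γ_S=-0.714286; launch V₁=2·150/175=1.714286
k=0 src: V=1.7143
k=1 load: inc=1.714286, refl=1.714286·0.333333=0.5714; V=0.000000+1.714286+0.571429=2.2857
k=2 src: inc=0.571429, refl=0.571429·-0.714286=-0.4082; V=1.714286+0.571429+-0.408163=1.8776
k=3 load: inc=-0.408163, refl=-0.408163·0.333333=-0.1361; V=2.285714+-0.408163+-0.136054=1.7415
k=4 src: inc=-0.136054, refl=-0.136054·-0.714286=0.0972; V=1.877551+-0.136054+0.097182=1.8387
k=5 load: inc=0.097182, refl=0.097182·0.333333=0.0324; V=1.741497+0.097182+0.032394=1.8711

0 0 source 1.7143
1 1 load 2.2857
2 2 source 1.8776
3 3 load 1.7415
4 4 source 1.8387
5 5 load 1.8711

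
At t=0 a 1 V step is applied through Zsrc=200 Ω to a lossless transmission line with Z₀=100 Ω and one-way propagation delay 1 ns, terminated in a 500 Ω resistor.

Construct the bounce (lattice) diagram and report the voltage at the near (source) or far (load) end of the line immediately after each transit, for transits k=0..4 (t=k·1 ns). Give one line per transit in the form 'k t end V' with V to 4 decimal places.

Γ_L=0.666667, Γ_S=0.333333; launch V₁=1·100/300=0.333333
k=0 src: V=0.3333
k=1 load: inc=0.333333, refl=0.333333·0.666667=0.2222; V=0.000000+0.333333+0.222222=0.5556
k=2 src: inc=0.222222, refl=0.222222·0.333333=0.0741; V=0.333333+0.222222+0.074074=0.6296
k=3 load: inc=0.074074, refl=0.074074·0.666667=0.0494; V=0.555556+0.074074+0.049383=0.6790
k=4 src: inc=0.049383, refl=0.049383·0.333333=0.0165; V=0.629630+0.049383+0.016461=0.6955

0 0 source 0.3333
1 1 load 0.5556
2 2 source 0.6296
3 3 load 0.6790
4 4 source 0.6955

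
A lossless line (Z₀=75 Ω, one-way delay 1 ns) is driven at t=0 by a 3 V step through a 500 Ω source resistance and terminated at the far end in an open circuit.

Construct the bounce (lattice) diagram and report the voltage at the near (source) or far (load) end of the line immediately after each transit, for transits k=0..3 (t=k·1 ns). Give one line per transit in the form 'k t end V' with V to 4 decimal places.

Γ_L=1.000000, Γ_S=0.739130; launch V₁=3·75/575=0.391304
k=0 src: V=0.3913
k=1 load: inc=0.391304, refl=0.391304·1.000000=0.3913; V=0.000000+0.391304+0.391304=0.7826
k=2 src: inc=0.391304, refl=0.391304·0.739130=0.2892; V=0.391304+0.391304+0.289225=1.0718
k=3 load: inc=0.289225, refl=0.289225·1.000000=0.2892; V=0.782609+0.289225+0.289225=1.3611

0 0 source 0.3913
1 1 load 0.7826
2 2 source 1.0718
3 3 load 1.3611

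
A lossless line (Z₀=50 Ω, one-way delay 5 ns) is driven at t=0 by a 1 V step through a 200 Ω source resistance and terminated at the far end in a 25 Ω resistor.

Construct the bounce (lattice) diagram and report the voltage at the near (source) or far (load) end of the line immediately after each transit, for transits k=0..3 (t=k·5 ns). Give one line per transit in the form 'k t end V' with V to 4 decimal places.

0 0 source 0.2000
1 5 load 0.1333
2 10 source 0.0933
3 15 load 0.1067

Γ_L=-0.333333, Γ_S=0.600000; launch V₁=1·50/250=0.200000
k=0 src: V=0.2000
k=1 load: inc=0.200000, refl=0.200000·-0.333333=-0.0667; V=0.000000+0.200000+-0.066667=0.1333
k=2 src: inc=-0.066667, refl=-0.066667·0.600000=-0.0400; V=0.200000+-0.066667+-0.040000=0.0933
k=3 load: inc=-0.040000, refl=-0.040000·-0.333333=0.0133; V=0.133333+-0.040000+0.013333=0.1067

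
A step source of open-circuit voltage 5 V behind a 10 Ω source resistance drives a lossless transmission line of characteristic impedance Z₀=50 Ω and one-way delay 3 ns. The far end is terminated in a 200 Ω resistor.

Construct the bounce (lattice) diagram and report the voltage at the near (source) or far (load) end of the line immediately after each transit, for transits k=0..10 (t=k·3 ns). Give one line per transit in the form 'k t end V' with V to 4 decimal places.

0 0 source 4.1667
1 3 load 6.6667
2 6 source 5.0000
3 9 load 4.0000
4 12 source 4.6667
5 15 load 5.0667
6 18 source 4.8000
7 21 load 4.6400
8 24 source 4.7467
9 27 load 4.8107
10 30 source 4.7680

Γ_L=0.600000, Γ_S=-0.666667; launch V₁=5·50/60=4.166667
k=0 src: V=4.1667
k=1 load: inc=4.166667, refl=4.166667·0.600000=2.5000; V=0.000000+4.166667+2.500000=6.6667
k=2 src: inc=2.500000, refl=2.500000·-0.666667=-1.6667; V=4.166667+2.500000+-1.666667=5.0000
k=3 load: inc=-1.666667, refl=-1.666667·0.600000=-1.0000; V=6.666667+-1.666667+-1.000000=4.0000
k=4 src: inc=-1.000000, refl=-1.000000·-0.666667=0.6667; V=5.000000+-1.000000+0.666667=4.6667
k=5 load: inc=0.666667, refl=0.666667·0.600000=0.4000; V=4.000000+0.666667+0.400000=5.0667
k=6 src: inc=0.400000, refl=0.400000·-0.666667=-0.2667; V=4.666667+0.400000+-0.266667=4.8000
k=7 load: inc=-0.266667, refl=-0.266667·0.600000=-0.1600; V=5.066667+-0.266667+-0.160000=4.6400
k=8 src: inc=-0.160000, refl=-0.160000·-0.666667=0.1067; V=4.800000+-0.160000+0.106667=4.7467
k=9 load: inc=0.106667, refl=0.106667·0.600000=0.0640; V=4.640000+0.106667+0.064000=4.8107
k=10 src: inc=0.064000, refl=0.064000·-0.666667=-0.0427; V=4.746667+0.064000+-0.042667=4.7680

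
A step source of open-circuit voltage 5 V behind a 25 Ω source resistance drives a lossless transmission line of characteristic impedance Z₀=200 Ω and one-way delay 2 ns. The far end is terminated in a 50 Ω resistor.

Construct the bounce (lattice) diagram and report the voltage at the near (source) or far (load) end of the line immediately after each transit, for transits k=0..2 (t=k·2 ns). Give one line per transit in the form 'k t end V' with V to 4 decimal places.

Γ_L=-0.600000, Γ_S=-0.777778; launch V₁=5·200/225=4.444444
k=0 src: V=4.4444
k=1 load: inc=4.444444, refl=4.444444·-0.600000=-2.6667; V=0.000000+4.444444+-2.666667=1.7778
k=2 src: inc=-2.666667, refl=-2.666667·-0.777778=2.0741; V=4.444444+-2.666667+2.074074=3.8519

0 0 source 4.4444
1 2 load 1.7778
2 4 source 3.8519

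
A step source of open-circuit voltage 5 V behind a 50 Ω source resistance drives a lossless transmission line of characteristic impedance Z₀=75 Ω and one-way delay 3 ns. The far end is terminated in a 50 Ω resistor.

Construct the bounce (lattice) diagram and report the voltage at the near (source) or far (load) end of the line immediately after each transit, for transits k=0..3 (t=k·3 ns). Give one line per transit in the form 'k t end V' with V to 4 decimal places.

Γ_L=-0.200000, Γ_S=-0.200000; launch V₁=5·75/125=3.000000
k=0 src: V=3.0000
k=1 load: inc=3.000000, refl=3.000000·-0.200000=-0.6000; V=0.000000+3.000000+-0.600000=2.4000
k=2 src: inc=-0.600000, refl=-0.600000·-0.200000=0.1200; V=3.000000+-0.600000+0.120000=2.5200
k=3 load: inc=0.120000, refl=0.120000·-0.200000=-0.0240; V=2.400000+0.120000+-0.024000=2.4960

0 0 source 3.0000
1 3 load 2.4000
2 6 source 2.5200
3 9 load 2.4960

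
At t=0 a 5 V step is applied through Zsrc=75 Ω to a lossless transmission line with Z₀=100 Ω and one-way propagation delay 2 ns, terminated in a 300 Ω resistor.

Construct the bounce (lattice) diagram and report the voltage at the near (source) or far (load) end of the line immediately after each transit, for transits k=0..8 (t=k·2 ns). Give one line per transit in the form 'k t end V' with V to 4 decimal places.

Γ_L=0.500000, Γ_S=-0.142857; launch V₁=5·100/175=2.857143
k=0 src: V=2.8571
k=1 load: inc=2.857143, refl=2.857143·0.500000=1.4286; V=0.000000+2.857143+1.428571=4.2857
k=2 src: inc=1.428571, refl=1.428571·-0.142857=-0.2041; V=2.857143+1.428571+-0.204082=4.0816
k=3 load: inc=-0.204082, refl=-0.204082·0.500000=-0.1020; V=4.285714+-0.204082+-0.102041=3.9796
k=4 src: inc=-0.102041, refl=-0.102041·-0.142857=0.0146; V=4.081633+-0.102041+0.014577=3.9942
k=5 load: inc=0.014577, refl=0.014577·0.500000=0.0073; V=3.979592+0.014577+0.007289=4.0015
k=6 src: inc=0.007289, refl=0.007289·-0.142857=-0.0010; V=3.994169+0.007289+-0.001041=4.0004
k=7 load: inc=-0.001041, refl=-0.001041·0.500000=-0.0005; V=4.001458+-0.001041+-0.000521=3.9999
k=8 src: inc=-0.000521, refl=-0.000521·-0.142857=0.0001; V=4.000416+-0.000521+0.000074=4.0000

0 0 source 2.8571
1 2 load 4.2857
2 4 source 4.0816
3 6 load 3.9796
4 8 source 3.9942
5 10 load 4.0015
6 12 source 4.0004
7 14 load 3.9999
8 16 source 4.0000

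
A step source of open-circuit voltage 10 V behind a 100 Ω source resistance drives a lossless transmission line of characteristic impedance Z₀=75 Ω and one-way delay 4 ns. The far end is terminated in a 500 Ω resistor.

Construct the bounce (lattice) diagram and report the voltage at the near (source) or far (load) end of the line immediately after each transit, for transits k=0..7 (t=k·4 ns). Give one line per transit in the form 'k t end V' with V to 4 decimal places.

0 0 source 4.2857
1 4 load 7.4534
2 8 source 7.9059
3 12 load 8.2404
4 16 source 8.2882
5 20 load 8.3235
6 24 source 8.3286
7 28 load 8.3323

Γ_L=0.739130, Γ_S=0.142857; launch V₁=10·75/175=4.285714
k=0 src: V=4.2857
k=1 load: inc=4.285714, refl=4.285714·0.739130=3.1677; V=0.000000+4.285714+3.167702=7.4534
k=2 src: inc=3.167702, refl=3.167702·0.142857=0.4525; V=4.285714+3.167702+0.452529=7.9059
k=3 load: inc=0.452529, refl=0.452529·0.739130=0.3345; V=7.453416+0.452529+0.334478=8.2404
k=4 src: inc=0.334478, refl=0.334478·0.142857=0.0478; V=7.905945+0.334478+0.047783=8.2882
k=5 load: inc=0.047783, refl=0.047783·0.739130=0.0353; V=8.240423+0.047783+0.035318=8.3235
k=6 src: inc=0.035318, refl=0.035318·0.142857=0.0050; V=8.288205+0.035318+0.005045=8.3286
k=7 load: inc=0.005045, refl=0.005045·0.739130=0.0037; V=8.323523+0.005045+0.003729=8.3323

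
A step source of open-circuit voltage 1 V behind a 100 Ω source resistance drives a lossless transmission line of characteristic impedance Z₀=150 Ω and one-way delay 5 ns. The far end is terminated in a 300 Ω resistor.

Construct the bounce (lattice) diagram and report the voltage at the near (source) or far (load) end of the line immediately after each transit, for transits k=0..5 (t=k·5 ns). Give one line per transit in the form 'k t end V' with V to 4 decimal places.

0 0 source 0.6000
1 5 load 0.8000
2 10 source 0.7600
3 15 load 0.7467
4 20 source 0.7493
5 25 load 0.7502

Γ_L=0.333333, Γ_S=-0.200000; launch V₁=1·150/250=0.600000
k=0 src: V=0.6000
k=1 load: inc=0.600000, refl=0.600000·0.333333=0.2000; V=0.000000+0.600000+0.200000=0.8000
k=2 src: inc=0.200000, refl=0.200000·-0.200000=-0.0400; V=0.600000+0.200000+-0.040000=0.7600
k=3 load: inc=-0.040000, refl=-0.040000·0.333333=-0.0133; V=0.800000+-0.040000+-0.013333=0.7467
k=4 src: inc=-0.013333, refl=-0.013333·-0.200000=0.0027; V=0.760000+-0.013333+0.002667=0.7493
k=5 load: inc=0.002667, refl=0.002667·0.333333=0.0009; V=0.746667+0.002667+0.000889=0.7502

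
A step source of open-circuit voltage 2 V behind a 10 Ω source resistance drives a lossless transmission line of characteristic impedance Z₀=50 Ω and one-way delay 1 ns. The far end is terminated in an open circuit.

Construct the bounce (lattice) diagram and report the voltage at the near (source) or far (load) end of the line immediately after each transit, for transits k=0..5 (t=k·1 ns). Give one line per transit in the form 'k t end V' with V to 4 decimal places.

Γ_L=1.000000, Γ_S=-0.666667; launch V₁=2·50/60=1.666667
k=0 src: V=1.6667
k=1 load: inc=1.666667, refl=1.666667·1.000000=1.6667; V=0.000000+1.666667+1.666667=3.3333
k=2 src: inc=1.666667, refl=1.666667·-0.666667=-1.1111; V=1.666667+1.666667+-1.111111=2.2222
k=3 load: inc=-1.111111, refl=-1.111111·1.000000=-1.1111; V=3.333333+-1.111111+-1.111111=1.1111
k=4 src: inc=-1.111111, refl=-1.111111·-0.666667=0.7407; V=2.222222+-1.111111+0.740741=1.8519
k=5 load: inc=0.740741, refl=0.740741·1.000000=0.7407; V=1.111111+0.740741+0.740741=2.5926

0 0 source 1.6667
1 1 load 3.3333
2 2 source 2.2222
3 3 load 1.1111
4 4 source 1.8519
5 5 load 2.5926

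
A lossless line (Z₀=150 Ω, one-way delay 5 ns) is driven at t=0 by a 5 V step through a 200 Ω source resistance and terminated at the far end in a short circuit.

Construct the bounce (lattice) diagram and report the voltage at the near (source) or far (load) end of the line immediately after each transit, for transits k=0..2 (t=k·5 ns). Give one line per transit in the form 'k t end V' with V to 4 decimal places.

Γ_L=-1.000000, Γ_S=0.142857; launch V₁=5·150/350=2.142857
k=0 src: V=2.1429
k=1 load: inc=2.142857, refl=2.142857·-1.000000=-2.1429; V=0.000000+2.142857+-2.142857=0.0000
k=2 src: inc=-2.142857, refl=-2.142857·0.142857=-0.3061; V=2.142857+-2.142857+-0.306122=-0.3061

0 0 source 2.1429
1 5 load 0.0000
2 10 source -0.3061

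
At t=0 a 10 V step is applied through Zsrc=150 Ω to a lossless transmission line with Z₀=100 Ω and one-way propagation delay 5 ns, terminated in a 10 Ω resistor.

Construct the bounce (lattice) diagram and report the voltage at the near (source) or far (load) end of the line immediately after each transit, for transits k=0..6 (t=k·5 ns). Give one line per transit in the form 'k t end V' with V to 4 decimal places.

0 0 source 4.0000
1 5 load 0.7273
2 10 source 0.0727
3 15 load 0.6083
4 20 source 0.7154
5 25 load 0.6277
6 30 source 0.6102

Γ_L=-0.818182, Γ_S=0.200000; launch V₁=10·100/250=4.000000
k=0 src: V=4.0000
k=1 load: inc=4.000000, refl=4.000000·-0.818182=-3.2727; V=0.000000+4.000000+-3.272727=0.7273
k=2 src: inc=-3.272727, refl=-3.272727·0.200000=-0.6545; V=4.000000+-3.272727+-0.654545=0.0727
k=3 load: inc=-0.654545, refl=-0.654545·-0.818182=0.5355; V=0.727273+-0.654545+0.535537=0.6083
k=4 src: inc=0.535537, refl=0.535537·0.200000=0.1071; V=0.072727+0.535537+0.107107=0.7154
k=5 load: inc=0.107107, refl=0.107107·-0.818182=-0.0876; V=0.608264+0.107107+-0.087633=0.6277
k=6 src: inc=-0.087633, refl=-0.087633·0.200000=-0.0175; V=0.715372+-0.087633+-0.017527=0.6102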